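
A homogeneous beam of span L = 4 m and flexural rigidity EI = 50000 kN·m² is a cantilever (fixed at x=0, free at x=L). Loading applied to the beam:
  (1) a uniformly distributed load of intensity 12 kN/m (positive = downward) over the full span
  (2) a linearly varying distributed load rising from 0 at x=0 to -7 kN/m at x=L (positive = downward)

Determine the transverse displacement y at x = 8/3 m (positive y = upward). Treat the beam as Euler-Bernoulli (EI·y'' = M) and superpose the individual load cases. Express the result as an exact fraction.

Load 1 — uniform load w=12 kN/m over full span:
  y_1 = -wx²(x²-4Lx+6L²)/(24EI) = -12·(8/3)²·((8/3)²-4·4·(8/3)+6·4²)/(24·50000) = -1088/253125 m
Load 2 — triangular load w₀=-7 kN/m (0→w₀ over full span):
  y_2 = (w₀Lx³/12-w₀L²x²/6-w₀x⁵/(120L))/EI = ((-7)·4·(8/3)³/12-(-7)·4²·(8/3)²/6-(-7)·(8/3)⁵/(120·4))/50000 = 20608/11390625 m
Superposition: y = Σ y_i = -28352/11390625 m ≈ -0.002489 m

y(8/3) = -28352/11390625 m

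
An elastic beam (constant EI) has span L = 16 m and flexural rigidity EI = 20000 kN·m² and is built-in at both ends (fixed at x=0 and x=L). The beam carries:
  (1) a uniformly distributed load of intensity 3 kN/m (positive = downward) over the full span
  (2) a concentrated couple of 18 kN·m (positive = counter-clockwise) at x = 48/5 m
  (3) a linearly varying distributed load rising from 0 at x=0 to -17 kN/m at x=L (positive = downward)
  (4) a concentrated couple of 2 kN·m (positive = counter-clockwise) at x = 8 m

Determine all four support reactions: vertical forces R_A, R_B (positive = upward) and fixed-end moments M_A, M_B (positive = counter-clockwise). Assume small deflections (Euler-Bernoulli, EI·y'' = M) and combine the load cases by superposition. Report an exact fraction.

R_A = -5997/400 kN, M_A = -11221/150 kN·m, R_B = -29203/400 kN, M_B = 7813/50 kN·m

Load 1 — uniform load w=3 kN/m over full span:
  R_A = wL/2 = 3·16/2 = 24 kN
  M_A = wL²/12 = 3·16²/12 = 64 kN·m
  R_B = wL/2 = 3·16/2 = 24 kN
  M_B = -wL²/12 = -3·16²/12 = -64 kN·m
Load 2 — applied couple M₀=18 kN·m at a=48/5 m (b=L-a=32/5):
  R_A = 6M₀ab/L³ = 6·18·(48/5)·(32/5)/16³ = 81/50 kN
  M_A = M₀b(2a-b)/L² = 18·(32/5)·(2·(48/5)-(32/5))/16² = 144/25 kN·m
  R_B = -6M₀ab/L³ = -6·18·(48/5)·(32/5)/16³ = -81/50 kN
  M_B = M₀a(2b-a)/L² = 18·(48/5)·(2·(32/5)-(48/5))/16² = 54/25 kN·m
Load 3 — triangular load w₀=-17 kN/m (0→w₀ over full span):
  R_A = 3w₀L/20 = 3·(-17)·16/20 = -204/5 kN
  M_A = w₀L²/30 = (-17)·16²/30 = -2176/15 kN·m
  R_B = 7w₀L/20 = 7·(-17)·16/20 = -476/5 kN
  M_B = -w₀L²/20 = -(-17)·16²/20 = 1088/5 kN·m
Load 4 — applied couple M₀=2 kN·m at a=8 m (b=L-a=8):
  R_A = 6M₀ab/L³ = 6·2·8·8/16³ = 3/16 kN
  M_A = M₀b(2a-b)/L² = 2·8·(2·8-8)/16² = 1/2 kN·m
  R_B = -6M₀ab/L³ = -6·2·8·8/16³ = -3/16 kN
  M_B = M₀a(2b-a)/L² = 2·8·(2·8-8)/16² = 1/2 kN·m
Superposition: R_A = -5997/400 kN, M_A = -11221/150 kN·m, R_B = -29203/400 kN, M_B = 7813/50 kN·m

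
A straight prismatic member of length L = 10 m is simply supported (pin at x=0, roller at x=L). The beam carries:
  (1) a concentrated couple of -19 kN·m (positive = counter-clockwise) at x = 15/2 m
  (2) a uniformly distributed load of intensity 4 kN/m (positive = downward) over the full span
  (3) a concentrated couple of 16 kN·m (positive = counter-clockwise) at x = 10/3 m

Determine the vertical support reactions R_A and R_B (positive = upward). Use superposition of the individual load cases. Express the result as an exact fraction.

R_A = 197/10 kN, R_B = 203/10 kN

Load 1 — applied couple M₀=-19 kN·m at a=15/2 m (b=L-a=5/2):
  R_A = M₀/L = (-19)/10 = -19/10 kN
  R_B = -M₀/L = -(-19)/10 = 19/10 kN
Load 2 — uniform load w=4 kN/m over full span:
  R_A = wL/2 = 4·10/2 = 20 kN
  R_B = wL/2 = 4·10/2 = 20 kN
Load 3 — applied couple M₀=16 kN·m at a=10/3 m (b=L-a=20/3):
  R_A = M₀/L = 16/10 = 8/5 kN
  R_B = -M₀/L = -16/10 = -8/5 kN
Superposition: R_A = 197/10 kN, R_B = 203/10 kN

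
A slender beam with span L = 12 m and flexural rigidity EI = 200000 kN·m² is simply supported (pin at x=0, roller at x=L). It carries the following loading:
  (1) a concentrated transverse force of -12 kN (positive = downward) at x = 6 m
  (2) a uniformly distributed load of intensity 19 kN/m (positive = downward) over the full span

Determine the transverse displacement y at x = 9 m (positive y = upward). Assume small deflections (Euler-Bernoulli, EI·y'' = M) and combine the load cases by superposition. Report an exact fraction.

Load 1 — point force P=-12 kN at a=6 m (b=L-a=6):
  y_1 = -Pa(L-x)(2Lx-a²-x²)/(6LEI)  [x>a] = -(-12)·6·(12-9)·(2·12·9-6²-9²)/(6·12·200000) = 297/200000 m
Load 2 — uniform load w=19 kN/m over full span:
  y_2 = -wx(L³-2Lx²+x³)/(24EI) = -19·9·(12³-2·12·9²+9³)/(24·200000) = -29241/1600000 m
Superposition: y = Σ y_i = -5373/320000 m ≈ -0.016791 m

y(9) = -5373/320000 m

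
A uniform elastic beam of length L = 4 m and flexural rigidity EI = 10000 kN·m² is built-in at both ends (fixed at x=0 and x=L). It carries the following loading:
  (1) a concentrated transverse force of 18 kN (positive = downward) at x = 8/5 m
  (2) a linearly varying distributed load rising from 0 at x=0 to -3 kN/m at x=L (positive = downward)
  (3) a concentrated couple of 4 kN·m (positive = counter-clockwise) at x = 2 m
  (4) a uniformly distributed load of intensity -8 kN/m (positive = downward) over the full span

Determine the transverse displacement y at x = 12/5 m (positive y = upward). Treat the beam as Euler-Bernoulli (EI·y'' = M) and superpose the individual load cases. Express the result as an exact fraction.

Load 1 — point force P=18 kN at a=8/5 m (b=L-a=12/5):
  y_1 = -Pa²(L-x)²(3bL-(3b+a)(L-x))/(6L³EI)  [x>a] = -18·(8/5)²·(4-(12/5))²·(3·(12/5)·4-(3·(12/5)+(8/5))·(4-(12/5)))/(6·4³·10000) = -4416/9765625 m
Load 2 — triangular load w₀=-3 kN/m (0→w₀ over full span):
  y_2 = -w₀x²(L-x)²(x+2L)/(120LEI) = -(-3)·(12/5)²·(4-(12/5))²·((12/5)+2·4)/(120·4·10000) = 936/9765625 m
Load 3 — applied couple M₀=4 kN·m at a=2 m (b=L-a=2):
  y_3 = (R_Ax³/6 - M_Ax²/2 - M₀(x-a)²/2)/EI  [x>a] with R_A=3/2, M_A=1 = ((3/2)·(12/5)³/6 - 1·(12/5)²/2 - 4·((12/5)-2)²/2)/10000 = 2/78125 m
Load 4 — uniform load w=-8 kN/m over full span:
  y_4 = -wx²(L-x)²/(24EI) = -(-8)·(12/5)²·(4-(12/5))²/(24·10000) = 192/390625 m
Superposition: y = Σ y_i = 314/1953125 m ≈ 0.000161 m

y(12/5) = 314/1953125 m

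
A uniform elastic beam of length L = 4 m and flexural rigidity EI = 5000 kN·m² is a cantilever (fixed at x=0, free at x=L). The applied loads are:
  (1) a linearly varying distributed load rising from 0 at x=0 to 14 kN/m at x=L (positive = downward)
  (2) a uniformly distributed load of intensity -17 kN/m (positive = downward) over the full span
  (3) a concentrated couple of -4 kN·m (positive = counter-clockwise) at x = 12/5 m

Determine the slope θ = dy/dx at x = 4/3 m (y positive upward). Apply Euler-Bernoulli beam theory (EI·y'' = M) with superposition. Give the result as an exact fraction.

θ(4/3) = 1432/151875 rad

Load 1 — triangular load w₀=14 kN/m (0→w₀ over full span):
  θ_1 = (w₀Lx²/4-w₀L²x/3-w₀x⁴/(24L))/EI = (14·4·(4/3)²/4-14·4²·(4/3)/3-14·(4/3)⁴/(24·4))/5000 = -2282/151875 rad
Load 2 — uniform load w=-17 kN/m over full span:
  θ_2 = -wx(x²-3Lx+3L²)/(6EI) = -(-17)·(4/3)·((4/3)²-3·4·(4/3)+3·4²)/(6·5000) = 1292/50625 rad
Load 3 — applied couple M₀=-4 kN·m at a=12/5 m (b=L-a=8/5):
  θ_3 = M₀x/EI  [x≤a] = (-4)·(4/3)/5000 = -2/1875 rad
Superposition: θ = Σ θ_i = 1432/151875 rad ≈ 0.009429 rad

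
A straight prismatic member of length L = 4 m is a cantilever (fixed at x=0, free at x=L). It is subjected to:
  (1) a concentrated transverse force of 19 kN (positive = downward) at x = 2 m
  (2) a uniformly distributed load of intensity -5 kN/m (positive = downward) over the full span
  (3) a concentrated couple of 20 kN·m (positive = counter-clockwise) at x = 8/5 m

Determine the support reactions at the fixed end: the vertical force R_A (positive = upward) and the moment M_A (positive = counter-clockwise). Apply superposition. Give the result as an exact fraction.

R_A = -1 kN, M_A = -22 kN·m

Load 1 — point force P=19 kN at a=2 m (b=L-a=2):
  R_A = P = 19 kN
  M_A = Pa = 19·2 = 38 kN·m
Load 2 — uniform load w=-5 kN/m over full span:
  R_A = wL = (-5)·4 = -20 kN
  M_A = wL²/2 = (-5)·4²/2 = -40 kN·m
Load 3 — applied couple M₀=20 kN·m at a=8/5 m (b=L-a=12/5):
  R_A = 0 kN
  M_A = -M₀ = -20 kN·m
Superposition: R_A = -1 kN, M_A = -22 kN·m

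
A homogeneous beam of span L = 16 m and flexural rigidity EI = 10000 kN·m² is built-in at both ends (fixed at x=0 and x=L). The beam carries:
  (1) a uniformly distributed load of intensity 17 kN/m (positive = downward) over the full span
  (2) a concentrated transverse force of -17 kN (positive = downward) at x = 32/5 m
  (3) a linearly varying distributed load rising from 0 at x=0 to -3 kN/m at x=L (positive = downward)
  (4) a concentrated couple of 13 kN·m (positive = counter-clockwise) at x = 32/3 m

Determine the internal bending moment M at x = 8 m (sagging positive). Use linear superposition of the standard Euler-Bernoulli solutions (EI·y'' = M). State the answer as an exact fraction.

Load 1 — uniform load w=17 kN/m over full span:
  M_1 = wLx/2 - wL²/12 - wx²/2 = 17·16·8/2 - 17·16²/12 - 17·8²/2 = 544/3 kN·m
Load 2 — point force P=-17 kN at a=32/5 m (b=L-a=48/5):
  M_2 = Pa²(a+3b)(L-x)/L³ - Pa²b/L²  [x>a] = (-17)·(32/5)²·((32/5)+3·(48/5))·(16-8)/16³ - (-17)·(32/5)²·(48/5)/16² = -544/25 kN·m
Load 3 — triangular load w₀=-3 kN/m (0→w₀ over full span):
  M_3 = 3w₀Lx/20 - w₀L²/30 - w₀x³/(6L) = 3·(-3)·16·8/20 - (-3)·16²/30 - (-3)·8³/(6·16) = -16 kN·m
Load 4 — applied couple M₀=13 kN·m at a=32/3 m (b=L-a=16/3):
  M_4 = R_Ax - M_A  [x≤a] with R_A=13/12, M_A=13/3 = (13/12)·8 - (13/3) = 13/3 kN·m
Superposition: M = Σ M_i = 11093/75 kN·m ≈ 147.906667 kN·m

M(8) = 11093/75 kN·m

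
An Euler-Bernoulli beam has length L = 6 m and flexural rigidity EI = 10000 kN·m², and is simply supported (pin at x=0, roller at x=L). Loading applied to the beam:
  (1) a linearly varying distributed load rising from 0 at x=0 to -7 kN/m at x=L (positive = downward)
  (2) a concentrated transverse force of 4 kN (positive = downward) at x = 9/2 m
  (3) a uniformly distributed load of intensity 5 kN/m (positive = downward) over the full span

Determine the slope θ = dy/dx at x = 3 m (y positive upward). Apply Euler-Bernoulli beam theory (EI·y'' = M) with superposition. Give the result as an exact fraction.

Load 1 — triangular load w₀=-7 kN/m (0→w₀ over full span):
  θ_1 = -w₀(7L⁴-30L²x²+15x⁴)/(360LEI) = -(-7)·(7·6⁴-30·6²·3²+15·3⁴)/(360·6·10000) = 147/800000 rad
Load 2 — point force P=4 kN at a=9/2 m (b=L-a=3/2):
  θ_2 = -Pb(L²-b²-3x²)/(6LEI)  [x≤a] = -4·(3/2)·(6²-(3/2)²-3·3²)/(6·6·10000) = -9/80000 rad
Load 3 — uniform load w=5 kN/m over full span:
  θ_3 = -w(L³-6Lx²+4x³)/(24EI) = -5·(6³-6·6·3²+4·3³)/(24·10000) = 0 rad
Superposition: θ = Σ θ_i = 57/800000 rad ≈ 0.000071 rad

θ(3) = 57/800000 rad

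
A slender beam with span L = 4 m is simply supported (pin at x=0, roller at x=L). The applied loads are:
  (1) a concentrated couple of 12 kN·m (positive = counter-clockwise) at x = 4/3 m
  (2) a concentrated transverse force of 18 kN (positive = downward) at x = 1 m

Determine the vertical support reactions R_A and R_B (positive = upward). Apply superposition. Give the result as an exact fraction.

Load 1 — applied couple M₀=12 kN·m at a=4/3 m (b=L-a=8/3):
  R_A = M₀/L = 12/4 = 3 kN
  R_B = -M₀/L = -12/4 = -3 kN
Load 2 — point force P=18 kN at a=1 m (b=L-a=3):
  R_A = Pb/L = 18·3/4 = 27/2 kN
  R_B = Pa/L = 18·1/4 = 9/2 kN
Superposition: R_A = 33/2 kN, R_B = 3/2 kN

R_A = 33/2 kN, R_B = 3/2 kN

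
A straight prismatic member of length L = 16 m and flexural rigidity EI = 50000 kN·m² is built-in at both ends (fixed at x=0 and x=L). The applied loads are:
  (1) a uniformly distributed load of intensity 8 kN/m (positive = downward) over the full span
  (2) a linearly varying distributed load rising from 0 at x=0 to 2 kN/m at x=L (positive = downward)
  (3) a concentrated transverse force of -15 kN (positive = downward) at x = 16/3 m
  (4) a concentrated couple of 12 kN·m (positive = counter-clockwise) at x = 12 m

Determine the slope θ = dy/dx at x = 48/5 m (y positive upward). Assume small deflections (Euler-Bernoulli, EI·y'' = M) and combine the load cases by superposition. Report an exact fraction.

θ(48/5) = 26467/11718750 rad

Load 1 — uniform load w=8 kN/m over full span:
  θ_1 = -wx(L-x)(L-2x)/(12EI) = -8·(48/5)·(16-(48/5))·(16-2·(48/5))/(12·50000) = 1024/390625 rad
Load 2 — triangular load w₀=2 kN/m (0→w₀ over full span):
  θ_2 = -w₀(2x(L-x)(L-2x)(x+2L)+x²(L-x)²)/(120LEI) = -2·(2·(48/5)·(16-(48/5))·(16-2·(48/5))·((48/5)+2·16)+(48/5)²·(16-(48/5))²)/(120·16·50000) = 512/1953125 rad
Load 3 — point force P=-15 kN at a=16/3 m (b=L-a=32/3):
  θ_3 = Pa²(L-x)(2bL-(3b+a)(L-x))/(2L³EI)  [x>a] = (-15)·(16/3)²·(16-(48/5))·(2·(32/3)·16-(3·(32/3)+(16/3))·(16-(48/5)))/(2·16³·50000) = -32/46875 rad
Load 4 — applied couple M₀=12 kN·m at a=12 m (b=L-a=4):
  θ_4 = (R_Ax²/2 - M_Ax)/EI  [x≤a] with R_A=27/32, M_A=15/4 = ((27/32)·(48/5)²/2 - (15/4)·(48/5))/50000 = 9/156250 rad
Superposition: θ = Σ θ_i = 26467/11718750 rad ≈ 0.002259 rad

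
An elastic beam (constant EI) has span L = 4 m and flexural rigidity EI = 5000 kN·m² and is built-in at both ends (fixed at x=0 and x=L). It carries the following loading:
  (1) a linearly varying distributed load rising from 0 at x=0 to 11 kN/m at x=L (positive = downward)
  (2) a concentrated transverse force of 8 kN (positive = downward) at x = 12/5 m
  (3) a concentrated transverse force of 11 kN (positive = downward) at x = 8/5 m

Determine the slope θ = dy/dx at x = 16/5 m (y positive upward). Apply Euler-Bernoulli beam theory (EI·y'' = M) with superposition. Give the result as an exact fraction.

Load 1 — triangular load w₀=11 kN/m (0→w₀ over full span):
  θ_1 = -w₀(2x(L-x)(L-2x)(x+2L)+x²(L-x)²)/(120LEI) = -11·(2·(16/5)·(4-(16/5))·(4-2·(16/5))·((16/5)+2·4)+(16/5)²·(4-(16/5))²)/(120·4·5000) = 704/1171875 rad
Load 2 — point force P=8 kN at a=12/5 m (b=L-a=8/5):
  θ_2 = Pa²(L-x)(2bL-(3b+a)(L-x))/(2L³EI)  [x>a] = 8·(12/5)²·(4-(16/5))·(2·(8/5)·4-(3·(8/5)+(12/5))·(4-(16/5)))/(2·4³·5000) = 792/1953125 rad
Load 3 — point force P=11 kN at a=8/5 m (b=L-a=12/5):
  θ_3 = Pa²(L-x)(2bL-(3b+a)(L-x))/(2L³EI)  [x>a] = 11·(8/5)²·(4-(16/5))·(2·(12/5)·4-(3·(12/5)+(8/5))·(4-(16/5)))/(2·4³·5000) = 836/1953125 rad
Superposition: θ = Σ θ_i = 8404/5859375 rad ≈ 0.001434 rad

θ(16/5) = 8404/5859375 rad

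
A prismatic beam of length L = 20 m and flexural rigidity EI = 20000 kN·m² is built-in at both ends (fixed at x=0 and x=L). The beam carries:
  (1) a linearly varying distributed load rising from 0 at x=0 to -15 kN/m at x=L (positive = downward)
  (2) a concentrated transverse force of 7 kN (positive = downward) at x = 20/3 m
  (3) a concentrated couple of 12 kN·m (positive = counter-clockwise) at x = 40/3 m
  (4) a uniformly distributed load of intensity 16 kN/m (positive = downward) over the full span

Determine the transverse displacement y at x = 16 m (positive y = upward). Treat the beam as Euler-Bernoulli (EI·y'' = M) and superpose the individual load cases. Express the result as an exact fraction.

Load 1 — triangular load w₀=-15 kN/m (0→w₀ over full span):
  y_1 = -w₀x²(L-x)²(x+2L)/(120LEI) = -(-15)·16²·(20-16)²·(16+2·20)/(120·20·20000) = 224/3125 m
Load 2 — point force P=7 kN at a=20/3 m (b=L-a=40/3):
  y_2 = -Pa²(L-x)²(3bL-(3b+a)(L-x))/(6L³EI)  [x>a] = -7·(20/3)²·(20-16)²·(3·(40/3)·20-(3·(40/3)+(20/3))·(20-16))/(6·20³·20000) = -161/50625 m
Load 3 — applied couple M₀=12 kN·m at a=40/3 m (b=L-a=20/3):
  y_3 = (R_Ax³/6 - M_Ax²/2 - M₀(x-a)²/2)/EI  [x>a] with R_A=4/5, M_A=4 = ((4/5)·16³/6 - 4·16²/2 - 12·(16-(40/3))²/2)/20000 = -4/9375 m
Load 4 — uniform load w=16 kN/m over full span:
  y_4 = -wx²(L-x)²/(24EI) = -16·16²·(20-16)²/(24·20000) = -256/1875 m
Superposition: y = Σ y_i = -17329/253125 m ≈ -0.068460 m

y(16) = -17329/253125 m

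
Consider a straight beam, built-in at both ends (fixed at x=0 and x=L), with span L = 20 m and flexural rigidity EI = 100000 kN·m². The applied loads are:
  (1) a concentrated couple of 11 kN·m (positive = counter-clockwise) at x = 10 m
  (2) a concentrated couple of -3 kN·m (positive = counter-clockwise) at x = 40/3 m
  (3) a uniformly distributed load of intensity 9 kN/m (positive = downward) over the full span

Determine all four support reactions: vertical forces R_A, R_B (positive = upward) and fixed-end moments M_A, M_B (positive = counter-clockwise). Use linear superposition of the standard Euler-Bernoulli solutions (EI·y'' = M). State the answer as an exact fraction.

R_A = 725/8 kN, M_A = 1207/4 kN·m, R_B = 715/8 kN, M_B = -1189/4 kN·m

Load 1 — applied couple M₀=11 kN·m at a=10 m (b=L-a=10):
  R_A = 6M₀ab/L³ = 6·11·10·10/20³ = 33/40 kN
  M_A = M₀b(2a-b)/L² = 11·10·(2·10-10)/20² = 11/4 kN·m
  R_B = -6M₀ab/L³ = -6·11·10·10/20³ = -33/40 kN
  M_B = M₀a(2b-a)/L² = 11·10·(2·10-10)/20² = 11/4 kN·m
Load 2 — applied couple M₀=-3 kN·m at a=40/3 m (b=L-a=20/3):
  R_A = 6M₀ab/L³ = 6·(-3)·(40/3)·(20/3)/20³ = -1/5 kN
  M_A = M₀b(2a-b)/L² = (-3)·(20/3)·(2·(40/3)-(20/3))/20² = -1 kN·m
  R_B = -6M₀ab/L³ = -6·(-3)·(40/3)·(20/3)/20³ = 1/5 kN
  M_B = M₀a(2b-a)/L² = (-3)·(40/3)·(2·(20/3)-(40/3))/20² = 0 kN·m
Load 3 — uniform load w=9 kN/m over full span:
  R_A = wL/2 = 9·20/2 = 90 kN
  M_A = wL²/12 = 9·20²/12 = 300 kN·m
  R_B = wL/2 = 9·20/2 = 90 kN
  M_B = -wL²/12 = -9·20²/12 = -300 kN·m
Superposition: R_A = 725/8 kN, M_A = 1207/4 kN·m, R_B = 715/8 kN, M_B = -1189/4 kN·m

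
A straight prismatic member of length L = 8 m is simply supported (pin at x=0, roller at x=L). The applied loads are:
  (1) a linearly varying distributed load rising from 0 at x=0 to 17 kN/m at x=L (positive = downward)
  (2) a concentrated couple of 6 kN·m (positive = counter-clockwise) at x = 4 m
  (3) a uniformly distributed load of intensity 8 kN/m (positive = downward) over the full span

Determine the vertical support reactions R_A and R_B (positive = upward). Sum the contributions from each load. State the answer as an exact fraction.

R_A = 665/12 kN, R_B = 919/12 kN

Load 1 — triangular load w₀=17 kN/m (0→w₀ over full span):
  R_A = w₀L/6 = 17·8/6 = 68/3 kN
  R_B = w₀L/3 = 17·8/3 = 136/3 kN
Load 2 — applied couple M₀=6 kN·m at a=4 m (b=L-a=4):
  R_A = M₀/L = 6/8 = 3/4 kN
  R_B = -M₀/L = -6/8 = -3/4 kN
Load 3 — uniform load w=8 kN/m over full span:
  R_A = wL/2 = 8·8/2 = 32 kN
  R_B = wL/2 = 8·8/2 = 32 kN
Superposition: R_A = 665/12 kN, R_B = 919/12 kN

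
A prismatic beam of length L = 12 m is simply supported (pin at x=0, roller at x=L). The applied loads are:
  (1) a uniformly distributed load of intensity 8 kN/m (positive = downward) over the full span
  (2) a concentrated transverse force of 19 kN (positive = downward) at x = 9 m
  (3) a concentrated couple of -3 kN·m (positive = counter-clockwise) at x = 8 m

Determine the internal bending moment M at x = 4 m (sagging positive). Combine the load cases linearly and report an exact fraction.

Load 1 — uniform load w=8 kN/m over full span:
  M_1 = wx(L-x)/2 = 8·4·(12-4)/2 = 128 kN·m
Load 2 — point force P=19 kN at a=9 m (b=L-a=3):
  M_2 = Pbx/L  [x≤a] = 19·3·4/12 = 19 kN·m
Load 3 — applied couple M₀=-3 kN·m at a=8 m (b=L-a=4):
  M_3 = M₀x/L  [x≤a] = (-3)·4/12 = -1 kN·m
Superposition: M = Σ M_i = 146 kN·m ≈ 146.000000 kN·m

M(4) = 146 kN·m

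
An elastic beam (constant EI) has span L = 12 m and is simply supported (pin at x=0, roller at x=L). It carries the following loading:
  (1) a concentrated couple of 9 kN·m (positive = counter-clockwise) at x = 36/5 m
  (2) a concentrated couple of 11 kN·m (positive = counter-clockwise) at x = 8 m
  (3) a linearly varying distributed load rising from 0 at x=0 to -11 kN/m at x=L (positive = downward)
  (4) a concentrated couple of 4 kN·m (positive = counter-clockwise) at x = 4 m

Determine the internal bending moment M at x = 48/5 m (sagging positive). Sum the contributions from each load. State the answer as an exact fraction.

Load 1 — applied couple M₀=9 kN·m at a=36/5 m (b=L-a=24/5):
  M_1 = M₀x/L - M₀  [x>a] = 9·(48/5)/12 - 9 = -9/5 kN·m
Load 2 — applied couple M₀=11 kN·m at a=8 m (b=L-a=4):
  M_2 = M₀x/L - M₀  [x>a] = 11·(48/5)/12 - 11 = -11/5 kN·m
Load 3 — triangular load w₀=-11 kN/m (0→w₀ over full span):
  M_3 = w₀Lx/6 - w₀x³/(6L) = (-11)·12·(48/5)/6 - (-11)·(48/5)³/(6·12) = -9504/125 kN·m
Load 4 — applied couple M₀=4 kN·m at a=4 m (b=L-a=8):
  M_4 = M₀x/L - M₀  [x>a] = 4·(48/5)/12 - 4 = -4/5 kN·m
Superposition: M = Σ M_i = -10104/125 kN·m ≈ -80.832000 kN·m

M(48/5) = -10104/125 kN·m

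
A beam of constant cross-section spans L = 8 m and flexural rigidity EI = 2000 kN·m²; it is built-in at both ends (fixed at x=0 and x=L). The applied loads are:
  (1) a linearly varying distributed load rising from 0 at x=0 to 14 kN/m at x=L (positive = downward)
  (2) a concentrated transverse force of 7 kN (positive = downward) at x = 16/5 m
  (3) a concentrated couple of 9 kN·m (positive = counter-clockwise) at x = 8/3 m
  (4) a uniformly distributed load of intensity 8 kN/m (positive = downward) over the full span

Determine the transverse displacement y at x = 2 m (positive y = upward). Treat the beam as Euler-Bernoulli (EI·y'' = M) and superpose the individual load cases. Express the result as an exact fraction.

Load 1 — triangular load w₀=14 kN/m (0→w₀ over full span):
  y_1 = -w₀x²(L-x)²(x+2L)/(120LEI) = -14·2²·(8-2)²·(2+2·8)/(120·8·2000) = -189/10000 m
Load 2 — point force P=7 kN at a=16/5 m (b=L-a=24/5):
  y_2 = -Pb²x²(3aL-(3a+b)x)/(6L³EI)  [x≤a] = -7·(24/5)²·2²·(3·(16/5)·8-(3·(16/5)+(24/5))·2)/(6·8³·2000) = -63/12500 m
Load 3 — applied couple M₀=9 kN·m at a=8/3 m (b=L-a=16/3):
  y_3 = (R_Ax³/6 - M_Ax²/2)/EI  [x≤a] with R_A=3/2, M_A=0 = ((3/2)·2³/6 - 0·2²/2)/2000 = 1/1000 m
Load 4 — uniform load w=8 kN/m over full span:
  y_4 = -wx²(L-x)²/(24EI) = -8·2²·(8-2)²/(24·2000) = -3/125 m
Superposition: y = Σ y_i = -2347/50000 m ≈ -0.046940 m

y(2) = -2347/50000 m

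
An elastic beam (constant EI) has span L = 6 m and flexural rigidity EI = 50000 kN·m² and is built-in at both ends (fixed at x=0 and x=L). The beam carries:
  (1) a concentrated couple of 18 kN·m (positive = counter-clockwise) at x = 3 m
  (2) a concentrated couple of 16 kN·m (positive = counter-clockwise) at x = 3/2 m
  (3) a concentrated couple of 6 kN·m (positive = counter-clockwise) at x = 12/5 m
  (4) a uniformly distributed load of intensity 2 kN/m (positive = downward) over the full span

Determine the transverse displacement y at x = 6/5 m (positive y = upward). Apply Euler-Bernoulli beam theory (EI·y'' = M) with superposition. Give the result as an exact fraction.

y(6/5) = -5589/156250000 m

Load 1 — applied couple M₀=18 kN·m at a=3 m (b=L-a=3):
  y_1 = (R_Ax³/6 - M_Ax²/2)/EI  [x≤a] with R_A=9/2, M_A=9/2 = ((9/2)·(6/5)³/6 - (9/2)·(6/5)²/2)/50000 = -243/6250000 m
Load 2 — applied couple M₀=16 kN·m at a=3/2 m (b=L-a=9/2):
  y_2 = (R_Ax³/6 - M_Ax²/2)/EI  [x≤a] with R_A=3, M_A=-3 = (3·(6/5)³/6 - (-3)·(6/5)²/2)/50000 = 189/3125000 m
Load 3 — applied couple M₀=6 kN·m at a=12/5 m (b=L-a=18/5):
  y_3 = (R_Ax³/6 - M_Ax²/2)/EI  [x≤a] with R_A=36/25, M_A=18/25 = ((36/25)·(6/5)³/6 - (18/25)·(6/5)²/2)/50000 = -81/39062500 m
Load 4 — uniform load w=2 kN/m over full span:
  y_4 = -wx²(L-x)²/(24EI) = -2·(6/5)²·(6-(6/5))²/(24·50000) = -108/1953125 m
Superposition: y = Σ y_i = -5589/156250000 m ≈ -0.000036 m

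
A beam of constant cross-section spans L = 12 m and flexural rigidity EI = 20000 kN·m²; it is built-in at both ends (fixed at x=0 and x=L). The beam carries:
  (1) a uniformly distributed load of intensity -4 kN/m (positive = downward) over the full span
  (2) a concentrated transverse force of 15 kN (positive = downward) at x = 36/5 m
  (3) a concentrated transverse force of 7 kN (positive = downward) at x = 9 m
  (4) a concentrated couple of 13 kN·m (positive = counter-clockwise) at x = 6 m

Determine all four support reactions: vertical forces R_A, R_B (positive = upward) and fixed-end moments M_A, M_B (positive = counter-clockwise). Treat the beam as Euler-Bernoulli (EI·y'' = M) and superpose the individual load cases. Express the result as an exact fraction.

Load 1 — uniform load w=-4 kN/m over full span:
  R_A = wL/2 = (-4)·12/2 = -24 kN
  M_A = wL²/12 = (-4)·12²/12 = -48 kN·m
  R_B = wL/2 = (-4)·12/2 = -24 kN
  M_B = -wL²/12 = -(-4)·12²/12 = 48 kN·m
Load 2 — point force P=15 kN at a=36/5 m (b=L-a=24/5):
  R_A = Pb²(3a+b)/L³ = 15·(24/5)²·(3·(36/5)+(24/5))/12³ = 132/25 kN
  M_A = Pab²/L² = 15·(36/5)·(24/5)²/12² = 432/25 kN·m
  R_B = Pa²(a+3b)/L³ = 15·(36/5)²·((36/5)+3·(24/5))/12³ = 243/25 kN
  M_B = -Pa²b/L² = -15·(36/5)²·(24/5)/12² = -648/25 kN·m
Load 3 — point force P=7 kN at a=9 m (b=L-a=3):
  R_A = Pb²(3a+b)/L³ = 7·3²·(3·9+3)/12³ = 35/32 kN
  M_A = Pab²/L² = 7·9·3²/12² = 63/16 kN·m
  R_B = Pa²(a+3b)/L³ = 7·9²·(9+3·3)/12³ = 189/32 kN
  M_B = -Pa²b/L² = -7·9²·3/12² = -189/16 kN·m
Load 4 — applied couple M₀=13 kN·m at a=6 m (b=L-a=6):
  R_A = 6M₀ab/L³ = 6·13·6·6/12³ = 13/8 kN
  M_A = M₀b(2a-b)/L² = 13·6·(2·6-6)/12² = 13/4 kN·m
  R_B = -6M₀ab/L³ = -6·13·6·6/12³ = -13/8 kN
  M_B = M₀a(2b-a)/L² = 13·6·(2·6-6)/12² = 13/4 kN·m
Superposition: R_A = -12801/800 kN, M_A = -9413/400 kN·m, R_B = -7999/800 kN, M_B = 5407/400 kN·m

R_A = -12801/800 kN, M_A = -9413/400 kN·m, R_B = -7999/800 kN, M_B = 5407/400 kN·m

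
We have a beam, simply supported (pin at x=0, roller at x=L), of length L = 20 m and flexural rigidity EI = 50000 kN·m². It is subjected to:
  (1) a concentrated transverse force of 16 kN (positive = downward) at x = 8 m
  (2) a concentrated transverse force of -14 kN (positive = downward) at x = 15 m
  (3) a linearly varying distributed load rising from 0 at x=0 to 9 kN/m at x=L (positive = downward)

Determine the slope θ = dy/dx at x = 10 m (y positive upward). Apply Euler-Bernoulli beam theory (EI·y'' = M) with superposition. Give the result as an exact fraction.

θ(10) = -107/1000000 rad

Load 1 — point force P=16 kN at a=8 m (b=L-a=12):
  θ_1 = -Pa(2L²-6Lx+3x²+a²)/(6LEI)  [x>a] = -16·8·(2·20²-6·20·10+3·10²+8²)/(6·20·50000) = 12/15625 rad
Load 2 — point force P=-14 kN at a=15 m (b=L-a=5):
  θ_2 = -Pb(L²-b²-3x²)/(6LEI)  [x≤a] = -(-14)·5·(20²-5²-3·10²)/(6·20·50000) = 7/8000 rad
Load 3 — triangular load w₀=9 kN/m (0→w₀ over full span):
  θ_3 = -w₀(7L⁴-30L²x²+15x⁴)/(360LEI) = -9·(7·20⁴-30·20²·10²+15·10⁴)/(360·20·50000) = -7/4000 rad
Superposition: θ = Σ θ_i = -107/1000000 rad ≈ -0.000107 rad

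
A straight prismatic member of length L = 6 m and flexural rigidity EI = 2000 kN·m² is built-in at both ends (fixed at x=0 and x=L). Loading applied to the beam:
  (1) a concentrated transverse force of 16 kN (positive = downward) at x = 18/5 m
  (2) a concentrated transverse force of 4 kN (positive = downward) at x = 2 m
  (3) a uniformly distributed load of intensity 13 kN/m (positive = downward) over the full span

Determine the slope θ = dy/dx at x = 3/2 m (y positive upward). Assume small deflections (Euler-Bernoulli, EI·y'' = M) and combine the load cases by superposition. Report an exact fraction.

θ(3/2) = -62851/4000000 rad

Load 1 — point force P=16 kN at a=18/5 m (b=L-a=12/5):
  θ_1 = -Pb²x(2aL-(3a+b)x)/(2L³EI)  [x≤a] = -16·(12/5)²·(3/2)·(2·(18/5)·6-(3·(18/5)+(12/5))·(3/2))/(2·6³·2000) = -117/31250 rad
Load 2 — point force P=4 kN at a=2 m (b=L-a=4):
  θ_2 = -Pb²x(2aL-(3a+b)x)/(2L³EI)  [x≤a] = -4·4²·(3/2)·(2·2·6-(3·2+4)·(3/2))/(2·6³·2000) = -1/1000 rad
Load 3 — uniform load w=13 kN/m over full span:
  θ_3 = -wx(L-x)(L-2x)/(12EI) = -13·(3/2)·(6-(3/2))·(6-2·(3/2))/(12·2000) = -351/32000 rad
Superposition: θ = Σ θ_i = -62851/4000000 rad ≈ -0.015713 rad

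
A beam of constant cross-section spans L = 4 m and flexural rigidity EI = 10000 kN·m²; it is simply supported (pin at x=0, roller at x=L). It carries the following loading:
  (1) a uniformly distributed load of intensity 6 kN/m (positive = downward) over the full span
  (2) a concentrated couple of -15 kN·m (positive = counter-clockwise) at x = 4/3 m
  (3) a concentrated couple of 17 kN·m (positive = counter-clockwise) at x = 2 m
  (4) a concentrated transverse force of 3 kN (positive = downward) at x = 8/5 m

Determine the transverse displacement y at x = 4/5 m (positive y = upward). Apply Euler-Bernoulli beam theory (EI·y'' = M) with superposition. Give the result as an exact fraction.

y(4/5) = -17881/9375000 m

Load 1 — uniform load w=6 kN/m over full span:
  y_1 = -wx(L³-2Lx²+x³)/(24EI) = -6·(4/5)·(4³-2·4·(4/5)²+(4/5)³)/(24·10000) = -464/390625 m
Load 2 — applied couple M₀=-15 kN·m at a=4/3 m (b=L-a=8/3):
  y_2 = (M₀x³/(6L)+C₁x)/EI  [x≤a] with C₁=M₀(3b²-L²)/(6L)=-10/3 = ((-15)·(4/5)³/(6·4)+(-10/3)·(4/5))/10000 = -14/46875 m
Load 3 — applied couple M₀=17 kN·m at a=2 m (b=L-a=2):
  y_3 = (M₀x³/(6L)+C₁x)/EI  [x≤a] with C₁=M₀(3b²-L²)/(6L)=-17/6 = (17·(4/5)³/(6·4)+(-17/6)·(4/5))/10000 = -119/625000 m
Load 4 — point force P=3 kN at a=8/5 m (b=L-a=12/5):
  y_4 = -Pbx(L²-b²-x²)/(6LEI)  [x≤a] = -3·(12/5)·(4/5)·(4²-(12/5)²-(4/5)²)/(6·4·10000) = -18/78125 m
Superposition: y = Σ y_i = -17881/9375000 m ≈ -0.001907 m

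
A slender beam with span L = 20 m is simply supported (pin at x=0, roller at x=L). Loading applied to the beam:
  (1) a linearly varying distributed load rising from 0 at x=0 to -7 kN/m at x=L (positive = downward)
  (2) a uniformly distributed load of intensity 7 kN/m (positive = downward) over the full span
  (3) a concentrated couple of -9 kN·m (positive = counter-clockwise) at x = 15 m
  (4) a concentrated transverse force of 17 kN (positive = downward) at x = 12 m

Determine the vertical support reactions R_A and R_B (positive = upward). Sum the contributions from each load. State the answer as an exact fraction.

R_A = 3181/60 kN, R_B = 2039/60 kN

Load 1 — triangular load w₀=-7 kN/m (0→w₀ over full span):
  R_A = w₀L/6 = (-7)·20/6 = -70/3 kN
  R_B = w₀L/3 = (-7)·20/3 = -140/3 kN
Load 2 — uniform load w=7 kN/m over full span:
  R_A = wL/2 = 7·20/2 = 70 kN
  R_B = wL/2 = 7·20/2 = 70 kN
Load 3 — applied couple M₀=-9 kN·m at a=15 m (b=L-a=5):
  R_A = M₀/L = (-9)/20 = -9/20 kN
  R_B = -M₀/L = -(-9)/20 = 9/20 kN
Load 4 — point force P=17 kN at a=12 m (b=L-a=8):
  R_A = Pb/L = 17·8/20 = 34/5 kN
  R_B = Pa/L = 17·12/20 = 51/5 kN
Superposition: R_A = 3181/60 kN, R_B = 2039/60 kN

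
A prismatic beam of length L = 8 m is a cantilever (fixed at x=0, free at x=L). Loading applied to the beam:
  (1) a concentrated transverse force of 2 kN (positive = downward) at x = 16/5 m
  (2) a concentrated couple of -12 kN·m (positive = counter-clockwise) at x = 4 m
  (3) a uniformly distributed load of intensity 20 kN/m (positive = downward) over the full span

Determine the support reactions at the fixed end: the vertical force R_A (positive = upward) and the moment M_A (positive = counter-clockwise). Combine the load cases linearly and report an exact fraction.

Load 1 — point force P=2 kN at a=16/5 m (b=L-a=24/5):
  R_A = P = 2 kN
  M_A = Pa = 2·(16/5) = 32/5 kN·m
Load 2 — applied couple M₀=-12 kN·m at a=4 m (b=L-a=4):
  R_A = 0 kN
  M_A = -M₀ = -(-12) = 12 kN·m
Load 3 — uniform load w=20 kN/m over full span:
  R_A = wL = 20·8 = 160 kN
  M_A = wL²/2 = 20·8²/2 = 640 kN·m
Superposition: R_A = 162 kN, M_A = 3292/5 kN·m

R_A = 162 kN, M_A = 3292/5 kN·m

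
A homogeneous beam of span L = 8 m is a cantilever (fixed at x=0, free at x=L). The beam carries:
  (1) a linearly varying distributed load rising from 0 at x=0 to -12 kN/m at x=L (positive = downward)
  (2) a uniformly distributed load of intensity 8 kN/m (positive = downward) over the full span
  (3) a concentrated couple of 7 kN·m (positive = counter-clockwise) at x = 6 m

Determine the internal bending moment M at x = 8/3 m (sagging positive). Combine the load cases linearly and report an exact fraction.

M(8/3) = 701/27 kN·m

Load 1 — triangular load w₀=-12 kN/m (0→w₀ over full span):
  M_1 = w₀Lx/2 - w₀L²/3 - w₀x³/(6L) = (-12)·8·(8/3)/2 - (-12)·8²/3 - (-12)·(8/3)³/(6·8) = 3584/27 kN·m
Load 2 — uniform load w=8 kN/m over full span:
  M_2 = -w(L-x)²/2 = -8·(8-(8/3))²/2 = -1024/9 kN·m
Load 3 — applied couple M₀=7 kN·m at a=6 m (b=L-a=2):
  M_3 = M₀  [x≤a] = 7 = 7 kN·m
Superposition: M = Σ M_i = 701/27 kN·m ≈ 25.962963 kN·m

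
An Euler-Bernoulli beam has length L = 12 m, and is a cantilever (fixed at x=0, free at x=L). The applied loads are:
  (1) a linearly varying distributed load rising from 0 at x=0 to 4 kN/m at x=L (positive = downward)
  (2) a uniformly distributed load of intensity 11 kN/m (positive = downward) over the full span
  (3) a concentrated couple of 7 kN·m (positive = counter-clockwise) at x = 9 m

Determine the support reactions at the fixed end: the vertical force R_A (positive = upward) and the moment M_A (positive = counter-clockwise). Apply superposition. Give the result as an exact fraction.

R_A = 156 kN, M_A = 977 kN·m

Load 1 — triangular load w₀=4 kN/m (0→w₀ over full span):
  R_A = w₀L/2 = 4·12/2 = 24 kN
  M_A = w₀L²/3 = 4·12²/3 = 192 kN·m
Load 2 — uniform load w=11 kN/m over full span:
  R_A = wL = 11·12 = 132 kN
  M_A = wL²/2 = 11·12²/2 = 792 kN·m
Load 3 — applied couple M₀=7 kN·m at a=9 m (b=L-a=3):
  R_A = 0 kN
  M_A = -M₀ = -7 kN·m
Superposition: R_A = 156 kN, M_A = 977 kN·m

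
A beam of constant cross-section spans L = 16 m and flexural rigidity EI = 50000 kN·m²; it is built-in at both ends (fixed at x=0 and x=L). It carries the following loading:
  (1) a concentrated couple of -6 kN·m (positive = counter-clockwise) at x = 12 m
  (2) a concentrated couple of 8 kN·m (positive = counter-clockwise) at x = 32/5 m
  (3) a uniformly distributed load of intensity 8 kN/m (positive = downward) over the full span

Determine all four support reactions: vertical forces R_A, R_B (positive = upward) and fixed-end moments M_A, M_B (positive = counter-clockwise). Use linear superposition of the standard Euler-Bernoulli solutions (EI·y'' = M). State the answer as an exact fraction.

Load 1 — applied couple M₀=-6 kN·m at a=12 m (b=L-a=4):
  R_A = 6M₀ab/L³ = 6·(-6)·12·4/16³ = -27/64 kN
  M_A = M₀b(2a-b)/L² = (-6)·4·(2·12-4)/16² = -15/8 kN·m
  R_B = -6M₀ab/L³ = -6·(-6)·12·4/16³ = 27/64 kN
  M_B = M₀a(2b-a)/L² = (-6)·12·(2·4-12)/16² = 9/8 kN·m
Load 2 — applied couple M₀=8 kN·m at a=32/5 m (b=L-a=48/5):
  R_A = 6M₀ab/L³ = 6·8·(32/5)·(48/5)/16³ = 18/25 kN
  M_A = M₀b(2a-b)/L² = 8·(48/5)·(2·(32/5)-(48/5))/16² = 24/25 kN·m
  R_B = -6M₀ab/L³ = -6·8·(32/5)·(48/5)/16³ = -18/25 kN
  M_B = M₀a(2b-a)/L² = 8·(32/5)·(2·(48/5)-(32/5))/16² = 64/25 kN·m
Load 3 — uniform load w=8 kN/m over full span:
  R_A = wL/2 = 8·16/2 = 64 kN
  M_A = wL²/12 = 8·16²/12 = 512/3 kN·m
  R_B = wL/2 = 8·16/2 = 64 kN
  M_B = -wL²/12 = -8·16²/12 = -512/3 kN·m
Superposition: R_A = 102877/1600 kN, M_A = 101851/600 kN·m, R_B = 101923/1600 kN, M_B = -100189/600 kN·m

R_A = 102877/1600 kN, M_A = 101851/600 kN·m, R_B = 101923/1600 kN, M_B = -100189/600 kN·m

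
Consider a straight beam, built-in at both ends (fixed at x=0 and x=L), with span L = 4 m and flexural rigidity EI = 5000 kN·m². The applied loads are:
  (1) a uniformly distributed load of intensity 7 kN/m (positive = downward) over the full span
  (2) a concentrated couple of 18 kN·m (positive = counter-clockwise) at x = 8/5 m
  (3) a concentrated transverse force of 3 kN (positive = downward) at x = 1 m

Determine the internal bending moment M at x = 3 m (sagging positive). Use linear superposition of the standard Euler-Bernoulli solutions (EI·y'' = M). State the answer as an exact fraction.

M(3) = 847/2400 kN·m

Load 1 — uniform load w=7 kN/m over full span:
  M_1 = wLx/2 - wL²/12 - wx²/2 = 7·4·3/2 - 7·4²/12 - 7·3²/2 = 7/6 kN·m
Load 2 — applied couple M₀=18 kN·m at a=8/5 m (b=L-a=12/5):
  M_2 = R_Ax - M_A - M₀  [x>a] with R_A=162/25, M_A=54/25 = (162/25)·3 - (54/25) - 18 = -18/25 kN·m
Load 3 — point force P=3 kN at a=1 m (b=L-a=3):
  M_3 = Pa²(a+3b)(L-x)/L³ - Pa²b/L²  [x>a] = 3·1²·(1+3·3)·(4-3)/4³ - 3·1²·3/4² = -3/32 kN·m
Superposition: M = Σ M_i = 847/2400 kN·m ≈ 0.352917 kN·m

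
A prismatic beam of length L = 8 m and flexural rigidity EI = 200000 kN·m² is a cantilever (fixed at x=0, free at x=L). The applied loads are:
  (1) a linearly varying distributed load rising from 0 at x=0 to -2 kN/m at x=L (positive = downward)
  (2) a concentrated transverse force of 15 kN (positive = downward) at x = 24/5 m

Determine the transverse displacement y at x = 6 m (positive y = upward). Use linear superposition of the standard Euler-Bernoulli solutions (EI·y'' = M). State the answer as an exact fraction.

Load 1 — triangular load w₀=-2 kN/m (0→w₀ over full span):
  y_1 = (w₀Lx³/12-w₀L²x²/6-w₀x⁵/(120L))/EI = ((-2)·8·6³/12-(-2)·8²·6²/6-(-2)·6⁵/(120·8))/200000 = 2481/1000000 m
Load 2 — point force P=15 kN at a=24/5 m (b=L-a=16/5):
  y_2 = -Pa²(3x-a)/(6EI)  [x>a] = -15·(24/5)²·(3·6-(24/5))/(6·200000) = -297/78125 m
Superposition: y = Σ y_i = -6603/5000000 m ≈ -0.001321 m

y(6) = -6603/5000000 m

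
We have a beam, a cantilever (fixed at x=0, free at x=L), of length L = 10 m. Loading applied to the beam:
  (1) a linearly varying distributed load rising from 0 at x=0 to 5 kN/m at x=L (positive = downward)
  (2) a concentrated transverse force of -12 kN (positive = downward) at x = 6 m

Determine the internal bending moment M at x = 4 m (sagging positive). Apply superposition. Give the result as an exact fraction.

M(4) = -48 kN·m

Load 1 — triangular load w₀=5 kN/m (0→w₀ over full span):
  M_1 = w₀Lx/2 - w₀L²/3 - w₀x³/(6L) = 5·10·4/2 - 5·10²/3 - 5·4³/(6·10) = -72 kN·m
Load 2 — point force P=-12 kN at a=6 m (b=L-a=4):
  M_2 = -P(a-x)  [x≤a] = -(-12)·(6-4) = 24 kN·m
Superposition: M = Σ M_i = -48 kN·m ≈ -48.000000 kN·m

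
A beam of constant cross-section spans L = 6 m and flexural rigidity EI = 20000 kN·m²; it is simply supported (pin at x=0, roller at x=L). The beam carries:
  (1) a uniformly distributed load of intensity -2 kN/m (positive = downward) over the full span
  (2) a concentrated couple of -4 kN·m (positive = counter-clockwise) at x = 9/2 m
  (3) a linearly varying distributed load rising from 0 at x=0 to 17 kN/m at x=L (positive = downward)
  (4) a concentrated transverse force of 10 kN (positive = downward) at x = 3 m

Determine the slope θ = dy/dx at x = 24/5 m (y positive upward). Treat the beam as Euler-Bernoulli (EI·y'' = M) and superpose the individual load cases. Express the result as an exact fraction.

θ(24/5) = 157963/50000000 rad

Load 1 — uniform load w=-2 kN/m over full span:
  θ_1 = -w(L³-6Lx²+4x³)/(24EI) = -(-2)·(6³-6·6·(24/5)²+4·(24/5)³)/(24·20000) = -891/1250000 rad
Load 2 — applied couple M₀=-4 kN·m at a=9/2 m (b=L-a=3/2):
  θ_2 = (M₀x²/(2L)-M₀(x-a)+C₁)/EI  [x>a] with C₁=M₀(3b²-L²)/(6L)=13/4 = ((-4)·(24/5)²/(2·6)-(-4)·((24/5)-(9/2))+(13/4))/20000 = -323/2000000 rad
Load 3 — triangular load w₀=17 kN/m (0→w₀ over full span):
  θ_3 = -w₀(7L⁴-30L²x²+15x⁴)/(360LEI) = -17·(7·6⁴-30·6²·(24/5)²+15·(24/5)⁴)/(360·6·20000) = 38607/12500000 rad
Load 4 — point force P=10 kN at a=3 m (b=L-a=3):
  θ_4 = -Pa(2L²-6Lx+3x²+a²)/(6LEI)  [x>a] = -10·3·(2·6²-6·6·(24/5)+3·(24/5)²+3²)/(6·6·20000) = 189/200000 rad
Superposition: θ = Σ θ_i = 157963/50000000 rad ≈ 0.003159 rad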